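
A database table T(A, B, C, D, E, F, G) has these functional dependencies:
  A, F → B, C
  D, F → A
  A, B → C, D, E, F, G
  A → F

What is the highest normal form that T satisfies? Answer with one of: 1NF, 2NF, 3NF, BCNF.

Candidate keys: {A}, {D, F}. Prime attributes: {A, D, F}.
The left-hand side of every FD is a superkey, so BCNF is satisfied.

BCNF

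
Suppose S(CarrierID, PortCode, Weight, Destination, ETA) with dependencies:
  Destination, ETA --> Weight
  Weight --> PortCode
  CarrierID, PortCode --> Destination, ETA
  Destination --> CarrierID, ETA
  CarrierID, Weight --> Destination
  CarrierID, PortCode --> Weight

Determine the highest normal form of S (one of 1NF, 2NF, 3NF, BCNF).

Candidate keys: {CarrierID, PortCode}, {CarrierID, Weight}, {Destination}. Prime attributes: {CarrierID, Destination, PortCode, Weight}.
For Weight --> PortCode we have {Weight}⁺ = {PortCode, Weight}; {Weight} is not a superkey, so BCNF fails.
Its right-hand attributes {PortCode} are all prime, as are those of every other non-superkey FD — the relation is in 3NF.

3NF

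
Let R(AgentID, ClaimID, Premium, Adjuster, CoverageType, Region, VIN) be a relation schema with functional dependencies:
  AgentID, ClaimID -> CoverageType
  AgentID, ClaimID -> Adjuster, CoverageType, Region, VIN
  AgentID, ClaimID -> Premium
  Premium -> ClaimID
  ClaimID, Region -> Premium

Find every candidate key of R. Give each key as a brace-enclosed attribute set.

{AgentID, ClaimID}, {AgentID, Premium}

{AgentID} never appears on the right of any FD, so every key must include it.
{AgentID, ClaimID}⁺ = {Adjuster, AgentID, ClaimID, CoverageType, Premium, Region, VIN} — all of the relation — so {AgentID, ClaimID} is a candidate key.
{AgentID, Premium}⁺ = {Adjuster, AgentID, ClaimID, CoverageType, Premium, Region, VIN} — all of the relation — so {AgentID, Premium} is a candidate key.
These are minimal and exhaustive — every other superkey contains one of them.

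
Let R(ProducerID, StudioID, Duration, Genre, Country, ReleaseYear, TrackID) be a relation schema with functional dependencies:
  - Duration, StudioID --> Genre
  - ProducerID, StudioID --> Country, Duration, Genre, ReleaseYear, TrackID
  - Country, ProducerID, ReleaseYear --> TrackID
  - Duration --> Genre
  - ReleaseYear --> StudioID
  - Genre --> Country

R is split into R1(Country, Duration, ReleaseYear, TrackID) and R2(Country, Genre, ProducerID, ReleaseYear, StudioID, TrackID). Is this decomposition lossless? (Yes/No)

No

The shared attributes are {Country, ReleaseYear, TrackID} and {Country, ReleaseYear, TrackID}⁺ = {Country, ReleaseYear, StudioID, TrackID}.
Neither R1 nor R2 is contained in that closure, so the decomposition is lossy.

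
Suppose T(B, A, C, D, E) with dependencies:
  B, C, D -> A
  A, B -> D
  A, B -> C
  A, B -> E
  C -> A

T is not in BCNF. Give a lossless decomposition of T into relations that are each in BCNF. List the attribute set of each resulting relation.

Candidate keys of the original relation: {A, B}, {B, C}.
In {A, B, C, D, E}, {C} is not a superkey ({C}⁺ restricted to this set is {A, C}), so split on C -> A into {A, C} and {B, C, D, E}.
{A, C} has no BCNF violation.
{B, C, D, E} has no BCNF violation.

{A, C}; {B, C, D, E}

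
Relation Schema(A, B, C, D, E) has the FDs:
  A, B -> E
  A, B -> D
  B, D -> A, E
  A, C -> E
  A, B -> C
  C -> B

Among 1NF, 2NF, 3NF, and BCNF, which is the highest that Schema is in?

3NF

Candidate keys: {A, B}, {A, C}, {B, D}, {C, D}. Prime attributes: {A, B, C, D}.
C -> B breaks BCNF: {C}⁺ = {B, C}, so {C} is not a superkey.
Since {B} ⊆ prime attributes and every other non-superkey FD also has a prime right side, the schema is in 3NF.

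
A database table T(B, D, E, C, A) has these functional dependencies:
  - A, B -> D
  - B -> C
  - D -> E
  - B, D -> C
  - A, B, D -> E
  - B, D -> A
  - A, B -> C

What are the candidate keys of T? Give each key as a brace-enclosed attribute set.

{B} never appears on the right of any FD, so every key must include it.
Closure of {A, B} is {A, B, C, D, E}, the whole schema; {A, B} is a candidate key.
Closure of {B, D} is {A, B, C, D, E}, the whole schema; {B, D} is a candidate key.
No proper subset of any of these is a key, and no other minimal superkey exists.

{A, B}, {B, D}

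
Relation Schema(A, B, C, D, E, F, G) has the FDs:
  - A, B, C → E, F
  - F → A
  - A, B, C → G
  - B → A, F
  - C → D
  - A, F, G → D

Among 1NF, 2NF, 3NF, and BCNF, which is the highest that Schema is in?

1NF

Candidate key: {B, C}. Prime attributes: {B, C}.
F → A breaks BCNF: {F}⁺ = {A, F}, so {F} is not a superkey.
F → A determines the non-prime attribute {A} from a non-superkey — 3NF is violated.
Since {B} ⊂ {B, C} and {B}⁺ ⊇ {A, F} with {A, F} non-prime, there is a partial dependency; 2NF fails.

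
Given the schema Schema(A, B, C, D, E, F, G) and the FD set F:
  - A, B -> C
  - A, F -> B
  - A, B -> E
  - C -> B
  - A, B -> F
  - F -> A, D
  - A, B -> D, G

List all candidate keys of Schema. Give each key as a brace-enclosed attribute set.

{A, B}, {A, C}, {F}

{F}⁺ = {A, B, C, D, E, F, G}, which is every attribute, so {F} is a candidate key.
{A, B}⁺ = {A, B, C, D, E, F, G}, which is every attribute, so {A, B} is a candidate key.
{A, C}⁺ = {A, B, C, D, E, F, G}, which is every attribute, so {A, C} is a candidate key.
Any other superkey properly contains one of these, so there are no further candidate keys.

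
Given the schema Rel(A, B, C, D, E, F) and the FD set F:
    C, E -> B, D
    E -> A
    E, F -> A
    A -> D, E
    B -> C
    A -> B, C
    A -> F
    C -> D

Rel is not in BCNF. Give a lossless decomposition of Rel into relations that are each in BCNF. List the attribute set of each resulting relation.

{A, B, E, F}; {B, C}; {C, D}

Candidate keys of the original relation: {A}, {E}.
In {A, B, C, D, E, F}, {B} is not a superkey ({B}⁺ restricted to this set is {B, C, D}), so split on B -> C, D into {B, C, D} and {A, B, E, F}.
In {B, C, D}, {C} is not a superkey ({C}⁺ restricted to this set is {C, D}), so split on C -> D into {C, D} and {B, C}.
{C, D} has no BCNF violation.
{B, C} has no BCNF violation.
{A, B, E, F} has no BCNF violation.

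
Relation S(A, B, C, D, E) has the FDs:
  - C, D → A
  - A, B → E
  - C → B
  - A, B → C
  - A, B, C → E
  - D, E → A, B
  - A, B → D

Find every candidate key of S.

{A, B}, {A, C}, {C, D}, {D, E}

{A, B}⁺ = {A, B, C, D, E} — all of the relation — so {A, B} is a candidate key.
{A, C}⁺ = {A, B, C, D, E} — all of the relation — so {A, C} is a candidate key.
{C, D}⁺ = {A, B, C, D, E} — all of the relation — so {C, D} is a candidate key.
{D, E}⁺ = {A, B, C, D, E} — all of the relation — so {D, E} is a candidate key.
No proper subset of any of these is a key, and no other minimal superkey exists.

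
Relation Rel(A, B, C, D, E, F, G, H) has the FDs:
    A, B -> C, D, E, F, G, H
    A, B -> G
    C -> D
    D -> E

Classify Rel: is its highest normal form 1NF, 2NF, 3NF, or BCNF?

2NF

Candidate key: {A, B}. Prime attributes: {A, B}.
C -> D: {C}⁺ = {C, D, E}, which is not all of the attributes, so the left side is not a superkey — BCNF is violated.
C -> D determines the non-prime attribute {D} from a non-superkey — 3NF is violated.
Checking every proper subset of each key, none determines a non-prime attribute — 2NF is satisfied.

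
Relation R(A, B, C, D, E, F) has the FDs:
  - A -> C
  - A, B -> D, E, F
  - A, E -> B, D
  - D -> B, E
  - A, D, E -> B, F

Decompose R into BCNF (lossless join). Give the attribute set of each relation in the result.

{A, C}; {A, D, F}; {B, D, E}

Candidate keys of the original relation: {A, B}, {A, D}, {A, E}.
In {A, B, C, D, E, F}, {A} is not a superkey ({A}⁺ restricted to this set is {A, C}), so split on A -> C into {A, C} and {A, B, D, E, F}.
{A, C} has no BCNF violation.
In {A, B, D, E, F}, {D} is not a superkey ({D}⁺ restricted to this set is {B, D, E}), so split on D -> B, E into {B, D, E} and {A, D, F}.
{B, D, E} has no BCNF violation.
{A, D, F} has no BCNF violation.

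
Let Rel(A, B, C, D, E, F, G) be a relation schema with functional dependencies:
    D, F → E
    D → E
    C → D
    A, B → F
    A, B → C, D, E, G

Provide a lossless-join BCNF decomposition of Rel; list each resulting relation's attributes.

Candidate key of the original relation: {A, B}.
In {A, B, C, D, E, F, G}, {D, F} is not a superkey ({D, F}⁺ restricted to this set is {D, E, F}), so split on D, F → E into {D, E, F} and {A, B, C, D, F, G}.
In {D, E, F}, {D} is not a superkey ({D}⁺ restricted to this set is {D, E}), so split on D → E into {D, E} and {D, F}.
{D, E}: every determinant is a superkey — BCNF.
{D, F}: every determinant is a superkey — BCNF.
In {A, B, C, D, F, G}, {C} is not a superkey ({C}⁺ restricted to this set is {C, D}), so split on C → D into {C, D} and {A, B, C, F, G}.
{C, D}: every determinant is a superkey — BCNF.
{A, B, C, F, G}: every determinant is a superkey — BCNF.

{A, B, C, F, G}; {C, D}; {D, E}; {D, F}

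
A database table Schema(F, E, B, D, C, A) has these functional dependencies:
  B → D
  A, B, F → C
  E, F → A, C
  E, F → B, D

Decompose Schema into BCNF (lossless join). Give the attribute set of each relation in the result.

{A, B, C, F}; {A, B, E, F}; {B, D}

Candidate key of the original relation: {E, F}.
{A, B, C, D, E, F}: {B} determines {B, D} here but is not a superkey — split on B → D, giving {B, D} and {A, B, C, E, F}.
{B, D} has no BCNF violation.
{A, B, C, E, F}: {A, B, F} determines {A, B, C, F} here but is not a superkey — split on A, B, F → C, giving {A, B, C, F} and {A, B, E, F}.
{A, B, C, F} has no BCNF violation.
{A, B, E, F} has no BCNF violation.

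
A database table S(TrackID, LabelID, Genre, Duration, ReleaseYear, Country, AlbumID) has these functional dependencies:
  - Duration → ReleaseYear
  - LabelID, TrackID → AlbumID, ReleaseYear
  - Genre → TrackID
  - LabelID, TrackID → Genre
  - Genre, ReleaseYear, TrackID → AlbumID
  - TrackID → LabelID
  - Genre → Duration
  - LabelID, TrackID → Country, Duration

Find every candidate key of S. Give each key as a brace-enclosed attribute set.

{Genre} is a candidate key since {Genre}⁺ = {AlbumID, Country, Duration, Genre, LabelID, ReleaseYear, TrackID} covers every attribute.
{TrackID} is a candidate key since {TrackID}⁺ = {AlbumID, Country, Duration, Genre, LabelID, ReleaseYear, TrackID} covers every attribute.
Any other superkey properly contains one of these, so there are no further candidate keys.

{Genre}, {TrackID}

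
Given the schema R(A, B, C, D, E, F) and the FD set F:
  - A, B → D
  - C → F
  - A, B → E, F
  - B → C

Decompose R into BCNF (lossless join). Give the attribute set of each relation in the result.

Candidate key of the original relation: {A, B}.
{A, B, C, D, E, F}: {C} determines {C, F} here but is not a superkey — split on C → F, giving {C, F} and {A, B, C, D, E}.
{C, F} is in BCNF.
{A, B, C, D, E}: {B} determines {B, C} here but is not a superkey — split on B → C, giving {B, C} and {A, B, D, E}.
{B, C} is in BCNF.
{A, B, D, E} is in BCNF.

{A, B, D, E}; {B, C}; {C, F}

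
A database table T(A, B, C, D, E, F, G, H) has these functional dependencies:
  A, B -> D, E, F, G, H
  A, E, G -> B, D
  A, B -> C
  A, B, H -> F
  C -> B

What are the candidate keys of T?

{A, B}, {A, C}, {A, E, G}

Attributes never on any right-hand side: {A} — every candidate key must contain it.
Closure of {A, B} is {A, B, C, D, E, F, G, H}, the whole schema; {A, B} is a candidate key.
Closure of {A, C} is {A, B, C, D, E, F, G, H}, the whole schema; {A, C} is a candidate key.
Closure of {A, E, G} is {A, B, C, D, E, F, G, H}, the whole schema; {A, E, G} is a candidate key.
No proper subset of any of these is a key, and no other minimal superkey exists.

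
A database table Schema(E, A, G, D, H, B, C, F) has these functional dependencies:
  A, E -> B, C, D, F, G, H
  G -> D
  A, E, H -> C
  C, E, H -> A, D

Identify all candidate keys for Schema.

{A, E}, {C, E, H}

No FD produces {E}, so it must be in every candidate key.
{A, E}⁺ = {A, B, C, D, E, F, G, H}, which is every attribute, so {A, E} is a candidate key.
{C, E, H}⁺ = {A, B, C, D, E, F, G, H}, which is every attribute, so {C, E, H} is a candidate key.
Any other superkey properly contains one of these, so there are no further candidate keys.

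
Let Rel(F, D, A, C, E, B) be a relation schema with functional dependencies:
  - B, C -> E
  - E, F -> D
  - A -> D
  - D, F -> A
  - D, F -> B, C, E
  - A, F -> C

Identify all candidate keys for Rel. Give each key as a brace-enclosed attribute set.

No FD produces {F}, so it must be in every candidate key.
{A, F}⁺ = {A, B, C, D, E, F} — all of the relation — so {A, F} is a candidate key.
{D, F}⁺ = {A, B, C, D, E, F} — all of the relation — so {D, F} is a candidate key.
{E, F}⁺ = {A, B, C, D, E, F} — all of the relation — so {E, F} is a candidate key.
{B, C, F}⁺ = {A, B, C, D, E, F} — all of the relation — so {B, C, F} is a candidate key.
Any other superkey properly contains one of these, so there are no further candidate keys.

{A, F}, {B, C, F}, {D, F}, {E, F}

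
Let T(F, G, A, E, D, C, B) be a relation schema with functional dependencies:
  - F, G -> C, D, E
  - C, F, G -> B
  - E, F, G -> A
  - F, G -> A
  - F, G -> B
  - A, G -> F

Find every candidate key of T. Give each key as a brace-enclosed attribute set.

{A, G}, {F, G}

{G} never appears on the right of any FD, so every key must include it.
Closure of {A, G} is {A, B, C, D, E, F, G}, the whole schema; {A, G} is a candidate key.
Closure of {F, G} is {A, B, C, D, E, F, G}, the whole schema; {F, G} is a candidate key.
These are minimal and exhaustive — every other superkey contains one of them.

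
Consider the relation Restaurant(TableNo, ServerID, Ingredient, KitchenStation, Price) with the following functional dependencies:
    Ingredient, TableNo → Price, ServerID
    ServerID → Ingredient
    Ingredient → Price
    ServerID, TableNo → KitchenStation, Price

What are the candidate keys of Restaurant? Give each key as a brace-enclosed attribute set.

{Ingredient, TableNo}, {ServerID, TableNo}

Attributes never on any right-hand side: {TableNo} — every candidate key must contain it.
Closure of {Ingredient, TableNo} is {Ingredient, KitchenStation, Price, ServerID, TableNo}, the whole schema; {Ingredient, TableNo} is a candidate key.
Closure of {ServerID, TableNo} is {Ingredient, KitchenStation, Price, ServerID, TableNo}, the whole schema; {ServerID, TableNo} is a candidate key.
Any other superkey properly contains one of these, so there are no further candidate keys.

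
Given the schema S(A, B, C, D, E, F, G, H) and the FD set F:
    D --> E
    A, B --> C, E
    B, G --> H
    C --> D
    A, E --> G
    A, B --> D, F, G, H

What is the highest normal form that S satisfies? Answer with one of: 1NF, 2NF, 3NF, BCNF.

Candidate key: {A, B}. Prime attributes: {A, B}.
D --> E: {D}⁺ = {D, E}, which is not all of the attributes, so the left side is not a superkey — BCNF is violated.
D --> E has non-prime {E} on the right and a non-superkey on the left, so 3NF fails.
No non-prime attribute depends on a proper subset of any candidate key, so 2NF holds.

2NF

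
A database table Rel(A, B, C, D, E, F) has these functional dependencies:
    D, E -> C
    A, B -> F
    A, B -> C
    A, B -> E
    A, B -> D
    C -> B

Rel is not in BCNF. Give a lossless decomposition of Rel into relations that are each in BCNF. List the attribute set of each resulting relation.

{A, D, E, F}; {B, C}; {C, D, E}

Candidate keys of the original relation: {A, B}, {A, C}, {A, D, E}.
In {A, B, C, D, E, F}, {D, E} is not a superkey ({D, E}⁺ restricted to this set is {B, C, D, E}), so split on D, E -> B, C into {B, C, D, E} and {A, D, E, F}.
In {B, C, D, E}, {C} is not a superkey ({C}⁺ restricted to this set is {B, C}), so split on C -> B into {B, C} and {C, D, E}.
{B, C} is in BCNF.
{C, D, E} is in BCNF.
{A, D, E, F} is in BCNF.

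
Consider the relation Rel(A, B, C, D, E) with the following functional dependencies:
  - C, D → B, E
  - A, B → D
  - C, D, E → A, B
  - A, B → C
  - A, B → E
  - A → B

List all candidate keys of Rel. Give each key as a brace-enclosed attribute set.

{A} is a candidate key since {A}⁺ = {A, B, C, D, E} covers every attribute.
{C, D} is a candidate key since {C, D}⁺ = {A, B, C, D, E} covers every attribute.
Any other superkey properly contains one of these, so there are no further candidate keys.

{A}, {C, D}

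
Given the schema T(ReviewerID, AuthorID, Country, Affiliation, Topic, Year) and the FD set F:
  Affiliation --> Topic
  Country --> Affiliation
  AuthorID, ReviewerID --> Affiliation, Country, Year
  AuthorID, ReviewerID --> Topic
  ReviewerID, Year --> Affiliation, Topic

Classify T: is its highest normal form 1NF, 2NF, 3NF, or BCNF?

Candidate key: {AuthorID, ReviewerID}. Prime attributes: {AuthorID, ReviewerID}.
Affiliation --> Topic breaks BCNF: {Affiliation}⁺ = {Affiliation, Topic}, so {Affiliation} is not a superkey.
Because {Topic} is non-prime and the left side of Affiliation --> Topic is not a superkey, the relation is not in 3NF.
Checking every proper subset of each key, none determines a non-prime attribute — 2NF is satisfied.

2NF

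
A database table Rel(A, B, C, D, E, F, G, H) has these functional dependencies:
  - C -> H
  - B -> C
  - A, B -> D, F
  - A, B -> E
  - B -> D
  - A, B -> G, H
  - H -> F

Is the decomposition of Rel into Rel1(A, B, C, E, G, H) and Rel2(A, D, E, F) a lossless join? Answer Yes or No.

The shared attributes are {A, E} and {A, E}⁺ = {A, E}.
Neither Rel1 nor Rel2 is contained in that closure, so the decomposition is lossy.

No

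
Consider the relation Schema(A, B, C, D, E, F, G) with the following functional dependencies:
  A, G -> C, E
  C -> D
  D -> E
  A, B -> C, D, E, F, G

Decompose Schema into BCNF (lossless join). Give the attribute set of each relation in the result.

{A, B, F, G}; {A, C, G}; {C, D}; {D, E}

Candidate key of the original relation: {A, B}.
In {A, B, C, D, E, F, G}, {A, G} is not a superkey ({A, G}⁺ restricted to this set is {A, C, D, E, G}), so split on A, G -> C, D, E into {A, C, D, E, G} and {A, B, F, G}.
In {A, C, D, E, G}, {C} is not a superkey ({C}⁺ restricted to this set is {C, D, E}), so split on C -> D, E into {C, D, E} and {A, C, G}.
In {C, D, E}, {D} is not a superkey ({D}⁺ restricted to this set is {D, E}), so split on D -> E into {D, E} and {C, D}.
{D, E} is in BCNF.
{C, D} is in BCNF.
{A, C, G} is in BCNF.
{A, B, F, G} is in BCNF.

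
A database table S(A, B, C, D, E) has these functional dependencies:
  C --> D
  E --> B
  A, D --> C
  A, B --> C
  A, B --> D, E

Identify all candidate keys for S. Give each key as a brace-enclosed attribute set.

{A, B}, {A, E}

Attributes never on any right-hand side: {A} — every candidate key must contain it.
{A, B}⁺ = {A, B, C, D, E} — all of the relation — so {A, B} is a candidate key.
{A, E}⁺ = {A, B, C, D, E} — all of the relation — so {A, E} is a candidate key.
Any other superkey properly contains one of these, so there are no further candidate keys.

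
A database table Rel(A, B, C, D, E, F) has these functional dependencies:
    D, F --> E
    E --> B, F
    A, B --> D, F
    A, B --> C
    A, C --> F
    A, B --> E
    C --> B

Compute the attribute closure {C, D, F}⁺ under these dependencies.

Start with {C, D, F}.
D, F --> E applies; add {E} → now {C, D, E, F}.
E --> B, F applies; add {B} → now {B, C, D, E, F}.
No further FD applies.

{B, C, D, E, F}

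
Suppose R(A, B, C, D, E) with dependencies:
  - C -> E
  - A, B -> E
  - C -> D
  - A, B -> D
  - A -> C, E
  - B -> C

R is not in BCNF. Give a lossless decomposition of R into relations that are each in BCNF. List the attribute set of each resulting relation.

Candidate key of the original relation: {A, B}.
In {A, B, C, D, E}, {C} is not a superkey ({C}⁺ restricted to this set is {C, D, E}), so split on C -> D, E into {C, D, E} and {A, B, C}.
{C, D, E} has no BCNF violation.
In {A, B, C}, {A} is not a superkey ({A}⁺ restricted to this set is {A, C}), so split on A -> C into {A, C} and {A, B}.
{A, C} has no BCNF violation.
{A, B} has no BCNF violation.

{A, B}; {A, C}; {C, D, E}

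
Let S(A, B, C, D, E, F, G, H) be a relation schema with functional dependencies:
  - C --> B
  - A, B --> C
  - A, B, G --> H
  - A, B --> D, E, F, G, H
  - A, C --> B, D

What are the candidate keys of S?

{A, B}, {A, C}

No FD produces {A}, so it must be in every candidate key.
{A, B} is a candidate key since {A, B}⁺ = {A, B, C, D, E, F, G, H} covers every attribute.
{A, C} is a candidate key since {A, C}⁺ = {A, B, C, D, E, F, G, H} covers every attribute.
Any other superkey properly contains one of these, so there are no further candidate keys.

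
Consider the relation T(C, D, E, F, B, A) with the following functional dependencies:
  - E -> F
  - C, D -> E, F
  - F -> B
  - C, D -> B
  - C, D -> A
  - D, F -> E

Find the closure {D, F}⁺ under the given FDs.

{B, D, E, F}

Start with {D, F}.
F -> B applies; add {B} → now {B, D, F}.
D, F -> E applies; add {E} → now {B, D, E, F}.
No further FD applies.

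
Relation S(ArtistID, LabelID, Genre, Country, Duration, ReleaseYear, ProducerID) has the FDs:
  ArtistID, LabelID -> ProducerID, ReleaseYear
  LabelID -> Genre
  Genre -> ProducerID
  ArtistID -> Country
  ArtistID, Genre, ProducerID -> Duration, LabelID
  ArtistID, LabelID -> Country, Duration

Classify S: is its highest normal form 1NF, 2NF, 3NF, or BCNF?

1NF

Candidate keys: {ArtistID, Genre}, {ArtistID, LabelID}. Prime attributes: {ArtistID, Genre, LabelID}.
LabelID -> Genre breaks BCNF: {LabelID}⁺ = {Genre, LabelID, ProducerID}, so {LabelID} is not a superkey.
Genre -> ProducerID determines the non-prime attribute {ProducerID} from a non-superkey — 3NF is violated.
The proper key subset {ArtistID} of {ArtistID, Genre} determines non-prime {Country}, so the relation is not even in 2NF.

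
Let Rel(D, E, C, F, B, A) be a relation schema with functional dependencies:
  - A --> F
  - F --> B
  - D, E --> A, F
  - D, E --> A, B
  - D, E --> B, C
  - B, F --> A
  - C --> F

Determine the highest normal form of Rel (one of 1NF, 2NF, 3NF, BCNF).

Candidate key: {D, E}. Prime attributes: {D, E}.
For A --> F we have {A}⁺ = {A, B, F}; {A} is not a superkey, so BCNF fails.
A --> F has non-prime {F} on the right and a non-superkey on the left, so 3NF fails.
Checking every proper subset of each key, none determines a non-prime attribute — 2NF is satisfied.

2NF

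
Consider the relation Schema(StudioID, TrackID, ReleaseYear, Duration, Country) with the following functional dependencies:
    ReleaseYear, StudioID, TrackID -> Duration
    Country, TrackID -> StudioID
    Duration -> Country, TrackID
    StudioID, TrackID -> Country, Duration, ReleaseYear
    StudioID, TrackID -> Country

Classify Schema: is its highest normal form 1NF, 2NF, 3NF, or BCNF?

BCNF

Candidate keys: {Country, TrackID}, {Duration}, {StudioID, TrackID}. Prime attributes: {Country, Duration, StudioID, TrackID}.
The left-hand side of every FD is a superkey, so BCNF is satisfied.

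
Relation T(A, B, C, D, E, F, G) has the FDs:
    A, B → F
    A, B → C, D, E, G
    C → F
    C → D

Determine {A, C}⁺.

{A, C, D, F}

Start with {A, C}.
C → F applies; add {F} → now {A, C, F}.
C → D applies; add {D} → now {A, C, D, F}.
No further FD applies.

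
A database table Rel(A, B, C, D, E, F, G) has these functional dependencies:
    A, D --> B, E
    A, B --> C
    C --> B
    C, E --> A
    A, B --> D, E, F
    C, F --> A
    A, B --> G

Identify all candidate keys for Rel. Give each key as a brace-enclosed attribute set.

{A, B} is a candidate key since {A, B}⁺ = {A, B, C, D, E, F, G} covers every attribute.
{A, C} is a candidate key since {A, C}⁺ = {A, B, C, D, E, F, G} covers every attribute.
{A, D} is a candidate key since {A, D}⁺ = {A, B, C, D, E, F, G} covers every attribute.
{C, E} is a candidate key since {C, E}⁺ = {A, B, C, D, E, F, G} covers every attribute.
{C, F} is a candidate key since {C, F}⁺ = {A, B, C, D, E, F, G} covers every attribute.
Any other superkey properly contains one of these, so there are no further candidate keys.

{A, B}, {A, C}, {A, D}, {C, E}, {C, F}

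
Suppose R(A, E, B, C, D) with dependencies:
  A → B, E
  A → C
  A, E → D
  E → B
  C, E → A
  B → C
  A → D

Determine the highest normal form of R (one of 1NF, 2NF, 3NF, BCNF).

2NF

Candidate keys: {A}, {E}. Prime attributes: {A, E}.
B → C: {B}⁺ = {B, C}, which is not all of the attributes, so the left side is not a superkey — BCNF is violated.
Because {C} is non-prime and the left side of B → C is not a superkey, the relation is not in 3NF.
Every candidate key is a single attribute, so no partial dependency is possible; 2NF holds.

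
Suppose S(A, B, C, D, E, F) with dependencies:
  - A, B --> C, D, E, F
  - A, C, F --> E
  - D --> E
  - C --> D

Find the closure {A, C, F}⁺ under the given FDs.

Start with {A, C, F}.
A, C, F --> E applies; add {E} → now {A, C, E, F}.
C --> D applies; add {D} → now {A, C, D, E, F}.
No further FD applies.

{A, C, D, E, F}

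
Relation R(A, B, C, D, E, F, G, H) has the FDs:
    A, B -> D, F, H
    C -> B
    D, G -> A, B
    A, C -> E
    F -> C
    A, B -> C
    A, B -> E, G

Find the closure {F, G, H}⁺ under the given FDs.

{B, C, F, G, H}

Start with {F, G, H}.
F -> C applies; add {C} → now {C, F, G, H}.
C -> B applies; add {B} → now {B, C, F, G, H}.
No further FD applies.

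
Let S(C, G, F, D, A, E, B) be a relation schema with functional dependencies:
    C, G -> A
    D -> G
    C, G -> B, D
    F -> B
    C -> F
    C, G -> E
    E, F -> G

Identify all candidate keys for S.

{C} never appears on the right of any FD, so every key must include it.
{C, D} is a candidate key since {C, D}⁺ = {A, B, C, D, E, F, G} covers every attribute.
{C, E} is a candidate key since {C, E}⁺ = {A, B, C, D, E, F, G} covers every attribute.
{C, G} is a candidate key since {C, G}⁺ = {A, B, C, D, E, F, G} covers every attribute.
These are minimal and exhaustive — every other superkey contains one of them.

{C, D}, {C, E}, {C, G}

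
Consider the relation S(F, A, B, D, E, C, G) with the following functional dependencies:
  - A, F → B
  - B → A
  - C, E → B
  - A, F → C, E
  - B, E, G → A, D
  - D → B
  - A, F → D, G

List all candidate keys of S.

{F} never appears on the right of any FD, so every key must include it.
{A, F}⁺ = {A, B, C, D, E, F, G}, which is every attribute, so {A, F} is a candidate key.
{B, F}⁺ = {A, B, C, D, E, F, G}, which is every attribute, so {B, F} is a candidate key.
{D, F}⁺ = {A, B, C, D, E, F, G}, which is every attribute, so {D, F} is a candidate key.
{C, E, F}⁺ = {A, B, C, D, E, F, G}, which is every attribute, so {C, E, F} is a candidate key.
No proper subset of any of these is a key, and no other minimal superkey exists.

{A, F}, {B, F}, {C, E, F}, {D, F}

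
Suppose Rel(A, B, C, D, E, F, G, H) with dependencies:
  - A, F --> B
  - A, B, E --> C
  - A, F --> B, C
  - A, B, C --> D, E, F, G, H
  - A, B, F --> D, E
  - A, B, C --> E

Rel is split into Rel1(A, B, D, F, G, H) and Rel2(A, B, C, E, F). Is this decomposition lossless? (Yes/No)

The shared attributes are {A, B, F} and {A, B, F}⁺ = {A, B, C, D, E, F, G, H}.
This includes all of Rel1, so the common attributes are a superkey of Rel1 — the join is lossless.

Yes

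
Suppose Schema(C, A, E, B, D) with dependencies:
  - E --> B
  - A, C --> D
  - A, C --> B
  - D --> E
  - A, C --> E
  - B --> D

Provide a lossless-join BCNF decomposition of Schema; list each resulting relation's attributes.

Candidate key of the original relation: {A, C}.
{A, B, C, D, E}: {E} determines {B, D, E} here but is not a superkey — split on E --> B, D, giving {B, D, E} and {A, C, E}.
{B, D, E} has no BCNF violation.
{A, C, E} has no BCNF violation.

{A, C, E}; {B, D, E}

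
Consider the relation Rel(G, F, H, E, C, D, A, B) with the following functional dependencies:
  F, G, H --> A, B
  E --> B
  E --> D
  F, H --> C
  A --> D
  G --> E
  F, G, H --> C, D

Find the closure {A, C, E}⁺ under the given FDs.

Start with {A, C, E}.
E --> B applies; add {B} → now {A, B, C, E}.
E --> D applies; add {D} → now {A, B, C, D, E}.
No further FD applies.

{A, B, C, D, E}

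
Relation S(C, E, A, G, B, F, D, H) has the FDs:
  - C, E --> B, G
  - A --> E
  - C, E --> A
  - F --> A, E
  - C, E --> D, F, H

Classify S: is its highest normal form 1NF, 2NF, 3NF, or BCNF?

3NF

Candidate keys: {A, C}, {C, E}, {C, F}. Prime attributes: {A, C, E, F}.
A --> E breaks BCNF: {A}⁺ = {A, E}, so {A} is not a superkey.
Since {E} ⊆ prime attributes and every other non-superkey FD also has a prime right side, the schema is in 3NF.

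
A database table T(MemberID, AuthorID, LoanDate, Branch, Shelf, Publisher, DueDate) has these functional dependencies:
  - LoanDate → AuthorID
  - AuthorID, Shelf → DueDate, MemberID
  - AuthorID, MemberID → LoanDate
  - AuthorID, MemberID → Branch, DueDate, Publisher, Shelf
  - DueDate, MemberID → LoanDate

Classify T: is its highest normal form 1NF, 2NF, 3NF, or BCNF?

Candidate keys: {AuthorID, MemberID}, {AuthorID, Shelf}, {DueDate, MemberID}, {LoanDate, MemberID}, {LoanDate, Shelf}. Prime attributes: {AuthorID, DueDate, LoanDate, MemberID, Shelf}.
LoanDate → AuthorID: {LoanDate}⁺ = {AuthorID, LoanDate}, which is not all of the attributes, so the left side is not a superkey — BCNF is violated.
But every attribute on its right side ({AuthorID}) is prime, and the same holds for every other non-superkey FD, so 3NF still holds.

3NF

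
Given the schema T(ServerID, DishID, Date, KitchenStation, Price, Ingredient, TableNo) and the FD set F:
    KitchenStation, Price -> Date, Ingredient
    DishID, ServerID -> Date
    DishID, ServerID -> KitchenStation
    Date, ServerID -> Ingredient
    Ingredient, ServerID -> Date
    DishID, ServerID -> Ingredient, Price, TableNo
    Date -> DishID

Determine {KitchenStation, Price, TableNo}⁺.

Start with {KitchenStation, Price, TableNo}.
KitchenStation, Price -> Date, Ingredient applies; add {Date, Ingredient} → now {Date, Ingredient, KitchenStation, Price, TableNo}.
Date -> DishID applies; add {DishID} → now {Date, DishID, Ingredient, KitchenStation, Price, TableNo}.
No further FD applies.

{Date, DishID, Ingredient, KitchenStation, Price, TableNo}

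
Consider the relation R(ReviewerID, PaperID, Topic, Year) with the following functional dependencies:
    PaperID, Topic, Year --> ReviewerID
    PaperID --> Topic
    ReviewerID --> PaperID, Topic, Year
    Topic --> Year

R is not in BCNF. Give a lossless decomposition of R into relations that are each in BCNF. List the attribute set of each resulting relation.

Candidate keys of the original relation: {PaperID}, {ReviewerID}.
In {PaperID, ReviewerID, Topic, Year}, {Topic} is not a superkey ({Topic}⁺ restricted to this set is {Topic, Year}), so split on Topic --> Year into {Topic, Year} and {PaperID, ReviewerID, Topic}.
{Topic, Year} is in BCNF.
{PaperID, ReviewerID, Topic} is in BCNF.

{PaperID, ReviewerID, Topic}; {Topic, Year}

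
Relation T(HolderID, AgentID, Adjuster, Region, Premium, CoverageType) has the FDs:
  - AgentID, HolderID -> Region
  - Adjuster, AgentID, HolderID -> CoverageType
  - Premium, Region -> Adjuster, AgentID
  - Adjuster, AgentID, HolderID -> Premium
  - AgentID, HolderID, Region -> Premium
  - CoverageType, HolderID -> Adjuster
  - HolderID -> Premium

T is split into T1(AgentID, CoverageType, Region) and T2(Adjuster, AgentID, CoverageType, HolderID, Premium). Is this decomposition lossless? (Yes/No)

The shared attributes are {AgentID, CoverageType} and {AgentID, CoverageType}⁺ = {AgentID, CoverageType}.
T1 ⊄ {AgentID, CoverageType} and T2 ⊄ {AgentID, CoverageType}, so the split is lossy.

No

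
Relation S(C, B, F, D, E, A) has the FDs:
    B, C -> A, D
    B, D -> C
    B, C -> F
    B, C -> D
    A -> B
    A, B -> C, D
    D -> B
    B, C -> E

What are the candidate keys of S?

{A}, {B, C}, {D}

Closure of {A} is {A, B, C, D, E, F}, the whole schema; {A} is a candidate key.
Closure of {D} is {A, B, C, D, E, F}, the whole schema; {D} is a candidate key.
Closure of {B, C} is {A, B, C, D, E, F}, the whole schema; {B, C} is a candidate key.
Any other superkey properly contains one of these, so there are no further candidate keys.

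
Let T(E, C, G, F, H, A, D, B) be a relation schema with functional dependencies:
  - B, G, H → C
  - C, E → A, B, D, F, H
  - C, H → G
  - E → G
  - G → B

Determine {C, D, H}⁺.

Start with {C, D, H}.
C, H → G applies; add {G} → now {C, D, G, H}.
G → B applies; add {B} → now {B, C, D, G, H}.
No further FD applies.

{B, C, D, G, H}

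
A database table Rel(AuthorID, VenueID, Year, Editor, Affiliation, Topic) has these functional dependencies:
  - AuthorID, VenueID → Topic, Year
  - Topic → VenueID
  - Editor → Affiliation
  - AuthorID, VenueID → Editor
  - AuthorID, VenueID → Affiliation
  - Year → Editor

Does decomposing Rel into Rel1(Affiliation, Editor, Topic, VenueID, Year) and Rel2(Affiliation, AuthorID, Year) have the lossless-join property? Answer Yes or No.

No

Rel1 ∩ Rel2 = {Affiliation, Year}; its closure under F is {Affiliation, Editor, Year}.
The closure covers neither Rel1 nor Rel2 entirely; the join is not lossless.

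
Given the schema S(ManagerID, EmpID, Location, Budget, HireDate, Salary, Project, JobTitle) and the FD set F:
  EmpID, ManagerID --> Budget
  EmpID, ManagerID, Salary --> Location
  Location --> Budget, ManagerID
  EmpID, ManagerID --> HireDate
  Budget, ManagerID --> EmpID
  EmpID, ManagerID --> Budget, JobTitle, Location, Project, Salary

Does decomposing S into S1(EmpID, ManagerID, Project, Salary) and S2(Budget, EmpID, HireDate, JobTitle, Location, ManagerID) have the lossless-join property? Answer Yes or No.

The shared attributes are {EmpID, ManagerID} and {EmpID, ManagerID}⁺ = {Budget, EmpID, HireDate, JobTitle, Location, ManagerID, Project, Salary}.
This includes all of S1, so the common attributes are a superkey of S1 — the join is lossless.

Yes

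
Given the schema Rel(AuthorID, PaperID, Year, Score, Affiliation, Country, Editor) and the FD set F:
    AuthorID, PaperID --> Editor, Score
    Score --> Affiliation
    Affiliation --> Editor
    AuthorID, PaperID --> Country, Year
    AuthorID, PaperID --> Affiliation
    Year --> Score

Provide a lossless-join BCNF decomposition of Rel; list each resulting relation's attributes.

Candidate key of the original relation: {AuthorID, PaperID}.
{Affiliation, AuthorID, Country, Editor, PaperID, Score, Year}: {Score} determines {Affiliation, Editor, Score} here but is not a superkey — split on Score --> Affiliation, Editor, giving {Affiliation, Editor, Score} and {AuthorID, Country, PaperID, Score, Year}.
{Affiliation, Editor, Score}: {Affiliation} determines {Affiliation, Editor} here but is not a superkey — split on Affiliation --> Editor, giving {Affiliation, Editor} and {Affiliation, Score}.
{Affiliation, Editor} has no BCNF violation.
{Affiliation, Score} has no BCNF violation.
{AuthorID, Country, PaperID, Score, Year}: {Year} determines {Score, Year} here but is not a superkey — split on Year --> Score, giving {Score, Year} and {AuthorID, Country, PaperID, Year}.
{Score, Year} has no BCNF violation.
{AuthorID, Country, PaperID, Year} has no BCNF violation.

{Affiliation, Editor}; {Affiliation, Score}; {AuthorID, Country, PaperID, Year}; {Score, Year}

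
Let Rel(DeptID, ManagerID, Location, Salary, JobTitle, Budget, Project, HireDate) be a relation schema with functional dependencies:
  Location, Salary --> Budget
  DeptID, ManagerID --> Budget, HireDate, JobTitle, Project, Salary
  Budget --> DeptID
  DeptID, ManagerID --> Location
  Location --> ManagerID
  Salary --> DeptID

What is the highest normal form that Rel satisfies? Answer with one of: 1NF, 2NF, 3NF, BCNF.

3NF

Candidate keys: {Budget, Location}, {Budget, ManagerID}, {DeptID, Location}, {DeptID, ManagerID}, {Location, Salary}, {ManagerID, Salary}. Prime attributes: {Budget, DeptID, Location, ManagerID, Salary}.
Budget --> DeptID breaks BCNF: {Budget}⁺ = {Budget, DeptID}, so {Budget} is not a superkey.
Since {DeptID} ⊆ prime attributes and every other non-superkey FD also has a prime right side, the schema is in 3NF.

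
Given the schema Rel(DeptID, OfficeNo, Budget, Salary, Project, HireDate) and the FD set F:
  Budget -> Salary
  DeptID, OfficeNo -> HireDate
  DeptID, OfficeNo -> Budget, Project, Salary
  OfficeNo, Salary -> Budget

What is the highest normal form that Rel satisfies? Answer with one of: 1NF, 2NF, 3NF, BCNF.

Candidate key: {DeptID, OfficeNo}. Prime attributes: {DeptID, OfficeNo}.
For Budget -> Salary we have {Budget}⁺ = {Budget, Salary}; {Budget} is not a superkey, so BCNF fails.
Budget -> Salary has non-prime {Salary} on the right and a non-superkey on the left, so 3NF fails.
Checking every proper subset of each key, none determines a non-prime attribute — 2NF is satisfied.

2NF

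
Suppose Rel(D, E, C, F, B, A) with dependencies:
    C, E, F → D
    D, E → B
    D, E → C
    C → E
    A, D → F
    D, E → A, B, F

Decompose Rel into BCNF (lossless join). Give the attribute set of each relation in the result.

Candidate keys of the original relation: {C, D}, {C, F}, {D, E}.
Within {A, B, C, D, E, F}: {C}⁺ ∩ {A, B, C, D, E, F} = {C, E}, not the whole set, so C → E violates BCNF; decompose into {C, E} and {A, B, C, D, F}.
{C, E}: every determinant is a superkey — BCNF.
Within {A, B, C, D, F}: {A, D}⁺ ∩ {A, B, C, D, F} = {A, D, F}, not the whole set, so A, D → F violates BCNF; decompose into {A, D, F} and {A, B, C, D}.
{A, D, F}: every determinant is a superkey — BCNF.
{A, B, C, D}: every determinant is a superkey — BCNF.

{A, B, C, D}; {A, D, F}; {C, E}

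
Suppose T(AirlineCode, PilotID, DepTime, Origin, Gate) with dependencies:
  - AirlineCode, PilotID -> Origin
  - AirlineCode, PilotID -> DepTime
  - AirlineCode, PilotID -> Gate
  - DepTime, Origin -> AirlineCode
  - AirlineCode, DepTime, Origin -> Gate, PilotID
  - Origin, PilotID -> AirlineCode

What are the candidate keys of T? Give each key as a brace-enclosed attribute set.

{AirlineCode, PilotID}, {DepTime, Origin}, {Origin, PilotID}

{AirlineCode, PilotID}⁺ = {AirlineCode, DepTime, Gate, Origin, PilotID} — all of the relation — so {AirlineCode, PilotID} is a candidate key.
{DepTime, Origin}⁺ = {AirlineCode, DepTime, Gate, Origin, PilotID} — all of the relation — so {DepTime, Origin} is a candidate key.
{Origin, PilotID}⁺ = {AirlineCode, DepTime, Gate, Origin, PilotID} — all of the relation — so {Origin, PilotID} is a candidate key.
Any other superkey properly contains one of these, so there are no further candidate keys.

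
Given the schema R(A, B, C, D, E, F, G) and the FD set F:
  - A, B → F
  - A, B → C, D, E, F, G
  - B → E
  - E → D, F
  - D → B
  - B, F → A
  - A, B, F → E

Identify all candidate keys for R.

{B}, {D}, {E}

Closure of {B} is {A, B, C, D, E, F, G}, the whole schema; {B} is a candidate key.
Closure of {D} is {A, B, C, D, E, F, G}, the whole schema; {D} is a candidate key.
Closure of {E} is {A, B, C, D, E, F, G}, the whole schema; {E} is a candidate key.
Any other superkey properly contains one of these, so there are no further candidate keys.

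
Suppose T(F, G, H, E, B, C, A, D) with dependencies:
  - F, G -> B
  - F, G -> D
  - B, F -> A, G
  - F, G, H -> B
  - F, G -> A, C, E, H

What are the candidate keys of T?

Attributes never on any right-hand side: {F} — every candidate key must contain it.
Closure of {B, F} is {A, B, C, D, E, F, G, H}, the whole schema; {B, F} is a candidate key.
Closure of {F, G} is {A, B, C, D, E, F, G, H}, the whole schema; {F, G} is a candidate key.
Any other superkey properly contains one of these, so there are no further candidate keys.

{B, F}, {F, G}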